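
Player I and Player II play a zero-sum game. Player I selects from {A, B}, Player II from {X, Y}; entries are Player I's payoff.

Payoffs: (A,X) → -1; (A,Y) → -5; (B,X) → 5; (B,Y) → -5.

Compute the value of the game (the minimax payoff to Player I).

Row minima: A → -5, B → -5; maximin = -5.
Column maxima: X → 5, Y → -5; minimax = -5.
Since maximin = minimax = -5, there is a saddle point and the value is -5.

-5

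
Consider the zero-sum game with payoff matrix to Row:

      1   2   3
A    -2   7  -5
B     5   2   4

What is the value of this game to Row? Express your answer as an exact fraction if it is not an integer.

19/7

Row minima: A → -5, B → 2; maximin = 2.
Column maxima: 1 → 5, 2 → 7, 3 → 4; minimax = 4.
2 ≠ 4, so there is no saddle point; optimal play is mixed.
1 is strictly dominated by 3 (it gives Row strictly more in every row), so Column never plays it.
On the remaining 2×2 (A, B vs 2, 3):
Let Row play A with probability p. Expected payoff against 2: 7p + 2(1−p) = 5p + 2; against 3: (-5)p + 4(1−p) = −9p + 4.
Setting these equal: 5p + 2 = −9p + 4 ⇒ 14p = 2 ⇒ p = 1/7, and the value is (5)·(1/7) + 2 = 19/7.
For Column: with q = P(2), equating A's and B's payoffs gives 12q − 5 = −2q + 4 ⇒ q = 9/14.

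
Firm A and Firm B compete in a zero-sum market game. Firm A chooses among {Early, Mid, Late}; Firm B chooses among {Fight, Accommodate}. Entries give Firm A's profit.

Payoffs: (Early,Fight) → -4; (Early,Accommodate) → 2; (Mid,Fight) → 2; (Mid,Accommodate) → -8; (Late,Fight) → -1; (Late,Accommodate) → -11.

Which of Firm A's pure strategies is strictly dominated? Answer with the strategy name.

Late

Mid gives a strictly higher payoff than Late against every column: 2 > -1, -8 > -11.
So Late is strictly dominated and Firm A never plays it.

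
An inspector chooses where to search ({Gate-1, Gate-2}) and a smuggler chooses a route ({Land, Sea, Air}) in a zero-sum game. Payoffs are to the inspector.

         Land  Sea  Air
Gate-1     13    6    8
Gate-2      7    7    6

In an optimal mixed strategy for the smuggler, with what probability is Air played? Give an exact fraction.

Row minima: Gate-1 → 6, Gate-2 → 6; maximin = 6.
Column maxima: Land → 13, Sea → 7, Air → 8; minimax = 7.
6 ≠ 7, so there is no saddle point; optimal play is mixed.
Land is strictly dominated by Air (it gives the inspector strictly more in every row), so the smuggler never plays it.
On the remaining 2×2 (Gate-1, Gate-2 vs Sea, Air):
Let the inspector play Gate-1 with probability p. Expected payoff against Sea: 6p + 7(1−p) = −p + 7; against Air: 8p + 6(1−p) = 2p + 6.
Setting these equal: −p + 7 = 2p + 6 ⇒ −3p = -1 ⇒ p = 1/3, and the value is (-1)·(1/3) + 7 = 20/3.
For the smuggler: with q = P(Sea), equating Gate-1's and Gate-2's payoffs gives −2q + 8 = q + 6 ⇒ q = 2/3.

1/3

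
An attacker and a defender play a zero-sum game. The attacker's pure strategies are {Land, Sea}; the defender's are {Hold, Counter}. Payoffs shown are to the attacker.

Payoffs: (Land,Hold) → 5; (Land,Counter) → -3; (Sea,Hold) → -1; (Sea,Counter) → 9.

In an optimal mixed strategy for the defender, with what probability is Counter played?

Row minima: Land → -3, Sea → -1; maximin = -1.
Column maxima: Hold → 5, Counter → 9; minimax = 5.
-1 ≠ 5, so there is no saddle point; optimal play is mixed.
Let the attacker play Land with probability p. Expected payoff against Hold: 5p + (-1)(1−p) = 6p − 1; against Counter: (-3)p + 9(1−p) = −12p + 9.
Setting these equal: 6p − 1 = −12p + 9 ⇒ 18p = 10 ⇒ p = 5/9, and the value is (6)·(5/9) − 1 = 7/3.
For the defender: with q = P(Hold), equating Land's and Sea's payoffs gives 8q − 3 = −10q + 9 ⇒ q = 2/3.

1/3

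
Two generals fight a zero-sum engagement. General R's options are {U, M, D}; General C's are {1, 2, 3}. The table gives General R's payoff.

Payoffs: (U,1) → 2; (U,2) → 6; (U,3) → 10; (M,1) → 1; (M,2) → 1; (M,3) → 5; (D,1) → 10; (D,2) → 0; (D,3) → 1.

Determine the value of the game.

30/7

Row minima: U → 2, M → 1, D → 0; maximin = 2.
Column maxima: 1 → 10, 2 → 6, 3 → 10; minimax = 6.
2 ≠ 6, so there is no saddle point; optimal play is mixed.
M is strictly dominated by U, so General R never plays it.
3 is strictly dominated by 2 (it gives General R strictly more in every row), so General C never plays it.
On the remaining 2×2 (U, D vs 1, 2):
Let General R play U with probability p. Expected payoff against 1: 2p + 10(1−p) = −8p + 10; against 2: 6p + 0(1−p) = 6p.
Setting these equal: −8p + 10 = 6p ⇒ −14p = -10 ⇒ p = 5/7, and the value is (-8)·(5/7) + 10 = 30/7.
For General C: with q = P(1), equating U's and D's payoffs gives −4q + 6 = 10q ⇒ q = 3/7.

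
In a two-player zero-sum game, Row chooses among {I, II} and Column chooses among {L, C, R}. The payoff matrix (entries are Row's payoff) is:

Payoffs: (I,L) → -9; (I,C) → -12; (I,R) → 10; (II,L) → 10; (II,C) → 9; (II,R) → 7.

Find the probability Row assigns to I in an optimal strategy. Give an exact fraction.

1/12

Row minima: I → -12, II → 7; maximin = 7.
Column maxima: L → 10, C → 9, R → 10; minimax = 9.
7 ≠ 9, so there is no saddle point; optimal play is mixed.
L is strictly dominated by C (it gives Row strictly more in every row), so Column never plays it.
On the remaining 2×2 (I, II vs C, R):
Let Row play I with probability p. Expected payoff against C: (-12)p + 9(1−p) = −21p + 9; against R: 10p + 7(1−p) = 3p + 7.
Setting these equal: −21p + 9 = 3p + 7 ⇒ −24p = -2 ⇒ p = 1/12, and the value is (-21)·(1/12) + 9 = 29/4.
For Column: with q = P(C), equating I's and II's payoffs gives −22q + 10 = 2q + 7 ⇒ q = 1/8.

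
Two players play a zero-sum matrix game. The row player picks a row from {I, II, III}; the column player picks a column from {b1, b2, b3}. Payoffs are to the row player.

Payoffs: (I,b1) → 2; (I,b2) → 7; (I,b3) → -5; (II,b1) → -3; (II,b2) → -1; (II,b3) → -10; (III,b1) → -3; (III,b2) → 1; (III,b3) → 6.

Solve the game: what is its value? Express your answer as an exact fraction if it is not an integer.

-3/16

Row minima: I → -5, II → -10, III → -3; maximin = -3.
Column maxima: b1 → 2, b2 → 7, b3 → 6; minimax = 2.
-3 ≠ 2, so there is no saddle point; optimal play is mixed.
II is strictly dominated by I, so the row player never plays it.
b2 is strictly dominated by b1 (it gives the row player strictly more in every row), so the column player never plays it.
On the remaining 2×2 (I, III vs b1, b3):
Let the row player play I with probability p. Expected payoff against b1: 2p + (-3)(1−p) = 5p − 3; against b3: (-5)p + 6(1−p) = −11p + 6.
Setting these equal: 5p − 3 = −11p + 6 ⇒ 16p = 9 ⇒ p = 9/16, and the value is (5)·(9/16) − 3 = -3/16.
For the column player: with q = P(b1), equating I's and III's payoffs gives 7q − 5 = −9q + 6 ⇒ q = 11/16.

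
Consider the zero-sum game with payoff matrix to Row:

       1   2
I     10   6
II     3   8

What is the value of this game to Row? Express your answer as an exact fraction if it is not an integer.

Row minima: I → 6, II → 3; maximin = 6.
Column maxima: 1 → 10, 2 → 8; minimax = 8.
6 ≠ 8, so there is no saddle point; optimal play is mixed.
Let Row play I with probability p. Expected payoff against 1: 10p + 3(1−p) = 7p + 3; against 2: 6p + 8(1−p) = −2p + 8.
Setting these equal: 7p + 3 = −2p + 8 ⇒ 9p = 5 ⇒ p = 5/9, and the value is (7)·(5/9) + 3 = 62/9.
For Column: with q = P(1), equating I's and II's payoffs gives 4q + 6 = −5q + 8 ⇒ q = 2/9.

62/9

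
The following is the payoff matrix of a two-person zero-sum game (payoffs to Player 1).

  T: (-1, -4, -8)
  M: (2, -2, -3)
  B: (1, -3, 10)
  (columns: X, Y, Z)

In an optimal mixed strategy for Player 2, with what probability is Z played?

Row minima: T → -8, M → -3, B → -3; maximin = -3.
Column maxima: X → 2, Y → -2, Z → 10; minimax = -2.
-3 ≠ -2, so there is no saddle point; optimal play is mixed.
T is strictly dominated by M, so Player 1 never plays it.
X is strictly dominated by Y (it gives Player 1 strictly more in every row), so Player 2 never plays it.
On the remaining 2×2 (M, B vs Y, Z):
Let Player 1 play M with probability p. Expected payoff against Y: (-2)p + (-3)(1−p) = p − 3; against Z: (-3)p + 10(1−p) = −13p + 10.
Setting these equal: p − 3 = −13p + 10 ⇒ 14p = 13 ⇒ p = 13/14, and the value is (1)·(13/14) − 3 = -29/14.
For Player 2: with q = P(Y), equating M's and B's payoffs gives q − 3 = −13q + 10 ⇒ q = 13/14.

1/14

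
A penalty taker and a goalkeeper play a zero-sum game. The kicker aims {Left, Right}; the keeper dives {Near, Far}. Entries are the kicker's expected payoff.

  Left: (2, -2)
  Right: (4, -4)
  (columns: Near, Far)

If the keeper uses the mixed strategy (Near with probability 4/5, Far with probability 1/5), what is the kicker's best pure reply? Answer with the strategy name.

Expected payoff of Left: (4/5)·2 + (1/5)·(-2) = 6/5.
Expected payoff of Right: (4/5)·4 + (1/5)·(-4) = 12/5.
The largest is 12/5, so the kicker's best response is Right.

Right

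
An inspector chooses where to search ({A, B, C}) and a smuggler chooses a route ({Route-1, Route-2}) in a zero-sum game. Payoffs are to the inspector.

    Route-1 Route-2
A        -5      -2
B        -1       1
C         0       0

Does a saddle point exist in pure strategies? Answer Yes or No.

Row minima: A → -5, B → -1, C → 0; maximin = 0.
Column maxima: Route-1 → 0, Route-2 → 1; minimax = 0.
maximin = minimax = 0, so a saddle point exists.

Yes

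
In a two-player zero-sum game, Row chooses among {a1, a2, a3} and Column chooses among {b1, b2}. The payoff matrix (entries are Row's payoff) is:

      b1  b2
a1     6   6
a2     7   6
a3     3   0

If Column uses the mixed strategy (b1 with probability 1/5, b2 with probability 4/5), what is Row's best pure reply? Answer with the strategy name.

a2

Expected payoff of a1: (1/5)·6 + (4/5)·6 = 6.
Expected payoff of a2: (1/5)·7 + (4/5)·6 = 31/5.
Expected payoff of a3: (1/5)·3 + (4/5)·0 = 3/5.
The largest is 31/5, so Row's best response is a2.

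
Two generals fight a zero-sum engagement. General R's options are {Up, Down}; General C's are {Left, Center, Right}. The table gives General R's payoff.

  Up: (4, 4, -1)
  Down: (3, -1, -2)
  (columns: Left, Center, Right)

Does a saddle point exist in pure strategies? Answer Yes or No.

Row minima: Up → -1, Down → -2; maximin = -1.
Column maxima: Left → 4, Center → 4, Right → -1; minimax = -1.
maximin = minimax = -1, so a saddle point exists.

Yes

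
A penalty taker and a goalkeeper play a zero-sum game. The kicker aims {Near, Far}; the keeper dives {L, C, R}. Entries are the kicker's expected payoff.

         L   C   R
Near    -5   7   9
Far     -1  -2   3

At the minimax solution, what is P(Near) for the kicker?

1/13

Row minima: Near → -5, Far → -2; maximin = -2.
Column maxima: L → -1, C → 7, R → 9; minimax = -1.
-2 ≠ -1, so there is no saddle point; optimal play is mixed.
R is strictly dominated by L (it gives the kicker strictly more in every row), so the keeper never plays it.
On the remaining 2×2 (Near, Far vs L, C):
Let the kicker play Near with probability p. Expected payoff against L: (-5)p + (-1)(1−p) = −4p − 1; against C: 7p + (-2)(1−p) = 9p − 2.
Setting these equal: −4p − 1 = 9p − 2 ⇒ −13p = -1 ⇒ p = 1/13, and the value is (-4)·(1/13) − 1 = -17/13.
For the keeper: with q = P(L), equating Near's and Far's payoffs gives −12q + 7 = q − 2 ⇒ q = 9/13.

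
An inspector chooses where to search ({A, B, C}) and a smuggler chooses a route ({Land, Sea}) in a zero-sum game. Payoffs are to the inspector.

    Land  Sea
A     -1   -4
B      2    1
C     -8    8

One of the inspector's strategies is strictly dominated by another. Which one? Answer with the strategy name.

A

B gives a strictly higher payoff than A against every column: 2 > -1, 1 > -4.
So A is strictly dominated and the inspector never plays it.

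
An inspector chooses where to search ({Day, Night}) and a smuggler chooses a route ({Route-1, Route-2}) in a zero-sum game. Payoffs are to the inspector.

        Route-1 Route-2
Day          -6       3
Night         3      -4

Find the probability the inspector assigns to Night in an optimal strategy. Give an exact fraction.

9/16

Row minima: Day → -6, Night → -4; maximin = -4.
Column maxima: Route-1 → 3, Route-2 → 3; minimax = 3.
-4 ≠ 3, so there is no saddle point; optimal play is mixed.
Let the inspector play Day with probability p. Expected payoff against Route-1: (-6)p + 3(1−p) = −9p + 3; against Route-2: 3p + (-4)(1−p) = 7p − 4.
Setting these equal: −9p + 3 = 7p − 4 ⇒ −16p = -7 ⇒ p = 7/16, and the value is (-9)·(7/16) + 3 = -15/16.
For the smuggler: with q = P(Route-1), equating Day's and Night's payoffs gives −9q + 3 = 7q − 4 ⇒ q = 7/16.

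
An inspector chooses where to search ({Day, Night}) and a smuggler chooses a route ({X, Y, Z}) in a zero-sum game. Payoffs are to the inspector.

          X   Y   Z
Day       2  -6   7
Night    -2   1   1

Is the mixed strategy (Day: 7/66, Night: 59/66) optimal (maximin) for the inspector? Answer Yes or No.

Against X this mix gives (7/66)·2 + (59/66)·(-2) = -52/33.
Against Y this mix gives (7/66)·(-6) + (59/66)·1 = 17/66.
Against Z this mix gives (7/66)·7 + (59/66)·1 = 18/11.
The smuggler will play X, holding the inspector to -52/33. Shifting weight toward the row that does better against X would raise this floor (the equalizing mix achieves -10/11 against both X and Y), so the proposed strategy is not optimal.

No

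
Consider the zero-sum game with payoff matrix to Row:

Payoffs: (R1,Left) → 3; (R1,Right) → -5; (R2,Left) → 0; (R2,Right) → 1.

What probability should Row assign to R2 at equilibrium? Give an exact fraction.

8/9

Row minima: R1 → -5, R2 → 0; maximin = 0.
Column maxima: Left → 3, Right → 1; minimax = 1.
0 ≠ 1, so there is no saddle point; optimal play is mixed.
Let Row play R1 with probability p. Expected payoff against Left: 3p + 0(1−p) = 3p; against Right: (-5)p + 1(1−p) = −6p + 1.
Setting these equal: 3p = −6p + 1 ⇒ 9p = 1 ⇒ p = 1/9, and the value is (3)·(1/9) = 1/3.
For Column: with q = P(Left), equating R1's and R2's payoffs gives 8q − 5 = −q + 1 ⇒ q = 2/3.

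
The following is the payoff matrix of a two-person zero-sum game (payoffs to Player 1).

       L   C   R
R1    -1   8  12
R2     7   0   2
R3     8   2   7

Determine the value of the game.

Row minima: R1 → -1, R2 → 0, R3 → 2; maximin = 2.
Column maxima: L → 8, C → 8, R → 12; minimax = 8.
2 ≠ 8, so there is no saddle point; optimal play is mixed.
R2 is strictly dominated by R3, so Player 1 never plays it.
R is strictly dominated by C (it gives Player 1 strictly more in every row), so Player 2 never plays it.
On the remaining 2×2 (R1, R3 vs L, C):
Let Player 1 play R1 with probability p. Expected payoff against L: (-1)p + 8(1−p) = −9p + 8; against C: 8p + 2(1−p) = 6p + 2.
Setting these equal: −9p + 8 = 6p + 2 ⇒ −15p = -6 ⇒ p = 2/5, and the value is (-9)·(2/5) + 8 = 22/5.
For Player 2: with q = P(L), equating R1's and R3's payoffs gives −9q + 8 = 6q + 2 ⇒ q = 2/5.

22/5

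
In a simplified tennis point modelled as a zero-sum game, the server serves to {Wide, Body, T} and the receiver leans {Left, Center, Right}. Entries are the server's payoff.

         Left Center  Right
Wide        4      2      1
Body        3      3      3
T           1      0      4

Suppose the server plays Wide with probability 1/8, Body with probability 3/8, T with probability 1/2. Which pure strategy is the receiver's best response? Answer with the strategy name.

Center

If the receiver plays Left, the server's expected payoff is (1/8)·4 + (3/8)·3 + (1/2)·1 = 17/8.
If the receiver plays Center, the server's expected payoff is (1/8)·2 + (3/8)·3 + (1/2)·0 = 11/8.
If the receiver plays Right, the server's expected payoff is (1/8)·1 + (3/8)·3 + (1/2)·4 = 13/4.
The receiver minimizes the server's payoff; the smallest is 11/8, so the best response is Center.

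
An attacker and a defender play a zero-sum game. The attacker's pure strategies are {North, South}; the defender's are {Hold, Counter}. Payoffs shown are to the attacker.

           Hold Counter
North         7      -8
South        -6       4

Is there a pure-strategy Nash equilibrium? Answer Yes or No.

Row minima: North → -8, South → -6; maximin = -6.
Column maxima: Hold → 7, Counter → 4; minimax = 4.
-6 ≠ 4, so no pure-strategy equilibrium exists.

No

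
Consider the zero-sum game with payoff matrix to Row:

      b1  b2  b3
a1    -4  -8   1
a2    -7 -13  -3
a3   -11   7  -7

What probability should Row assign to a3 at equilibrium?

2/11

Row minima: a1 → -8, a2 → -13, a3 → -11; maximin = -8.
Column maxima: b1 → -4, b2 → 7, b3 → 1; minimax = -4.
-8 ≠ -4, so there is no saddle point; optimal play is mixed.
a2 is strictly dominated by a1, so Row never plays it.
b3 is strictly dominated by b1 (it gives Row strictly more in every row), so Column never plays it.
On the remaining 2×2 (a1, a3 vs b1, b2):
Let Row play a1 with probability p. Expected payoff against b1: (-4)p + (-11)(1−p) = 7p − 11; against b2: (-8)p + 7(1−p) = −15p + 7.
Setting these equal: 7p − 11 = −15p + 7 ⇒ 22p = 18 ⇒ p = 9/11, and the value is (7)·(9/11) − 11 = -58/11.
For Column: with q = P(b1), equating a1's and a3's payoffs gives 4q − 8 = −18q + 7 ⇒ q = 15/22.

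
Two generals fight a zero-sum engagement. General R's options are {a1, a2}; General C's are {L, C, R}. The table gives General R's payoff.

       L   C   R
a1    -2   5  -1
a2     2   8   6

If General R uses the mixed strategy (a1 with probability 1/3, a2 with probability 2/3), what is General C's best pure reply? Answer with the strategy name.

L

If General C plays L, General R's expected payoff is (1/3)·(-2) + (2/3)·2 = 2/3.
If General C plays C, General R's expected payoff is (1/3)·5 + (2/3)·8 = 7.
If General C plays R, General R's expected payoff is (1/3)·(-1) + (2/3)·6 = 11/3.
General C minimizes General R's payoff; the smallest is 2/3, so the best response is L.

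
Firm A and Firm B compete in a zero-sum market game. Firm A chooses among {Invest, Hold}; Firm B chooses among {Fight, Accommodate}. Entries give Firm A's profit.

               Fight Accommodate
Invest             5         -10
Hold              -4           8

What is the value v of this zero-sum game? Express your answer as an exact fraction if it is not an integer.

Row minima: Invest → -10, Hold → -4; maximin = -4.
Column maxima: Fight → 5, Accommodate → 8; minimax = 5.
-4 ≠ 5, so there is no saddle point; optimal play is mixed.
Let Firm A play Invest with probability p. Expected payoff against Fight: 5p + (-4)(1−p) = 9p − 4; against Accommodate: (-10)p + 8(1−p) = −18p + 8.
Setting these equal: 9p − 4 = −18p + 8 ⇒ 27p = 12 ⇒ p = 4/9, and the value is (9)·(4/9) − 4 = 0.
For Firm B: with q = P(Fight), equating Invest's and Hold's payoffs gives 15q − 10 = −12q + 8 ⇒ q = 2/3.

0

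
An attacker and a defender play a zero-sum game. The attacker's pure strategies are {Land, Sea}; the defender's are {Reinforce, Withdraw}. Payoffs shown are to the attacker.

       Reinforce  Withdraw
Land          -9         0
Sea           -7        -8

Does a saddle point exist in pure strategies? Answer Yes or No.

Row minima: Land → -9, Sea → -8; maximin = -8.
Column maxima: Reinforce → -7, Withdraw → 0; minimax = -7.
-8 ≠ -7, so no pure-strategy equilibrium exists.

No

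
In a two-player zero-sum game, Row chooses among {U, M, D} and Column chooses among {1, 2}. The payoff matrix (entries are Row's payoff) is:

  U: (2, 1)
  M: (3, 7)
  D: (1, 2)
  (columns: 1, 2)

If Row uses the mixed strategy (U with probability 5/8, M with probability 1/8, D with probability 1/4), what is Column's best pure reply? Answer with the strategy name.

If Column plays 1, Row's expected payoff is (5/8)·2 + (1/8)·3 + (1/4)·1 = 15/8.
If Column plays 2, Row's expected payoff is (5/8)·1 + (1/8)·7 + (1/4)·2 = 2.
Column minimizes Row's payoff; the smallest is 15/8, so the best response is 1.

1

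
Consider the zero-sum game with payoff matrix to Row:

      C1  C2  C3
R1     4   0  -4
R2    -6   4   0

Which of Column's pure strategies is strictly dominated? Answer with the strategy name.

C2

C3 holds Row's payoff strictly below C2 in every row: -4 < 0, 0 < 4.
So C2 is strictly dominated for Column.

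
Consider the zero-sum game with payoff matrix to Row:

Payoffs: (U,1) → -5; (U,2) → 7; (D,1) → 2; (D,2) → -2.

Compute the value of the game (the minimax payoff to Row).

1/4

Row minima: U → -5, D → -2; maximin = -2.
Column maxima: 1 → 2, 2 → 7; minimax = 2.
-2 ≠ 2, so there is no saddle point; optimal play is mixed.
Let Row play U with probability p. Expected payoff against 1: (-5)p + 2(1−p) = −7p + 2; against 2: 7p + (-2)(1−p) = 9p − 2.
Setting these equal: −7p + 2 = 9p − 2 ⇒ −16p = -4 ⇒ p = 1/4, and the value is (-7)·(1/4) + 2 = 1/4.
For Column: with q = P(1), equating U's and D's payoffs gives −12q + 7 = 4q − 2 ⇒ q = 9/16.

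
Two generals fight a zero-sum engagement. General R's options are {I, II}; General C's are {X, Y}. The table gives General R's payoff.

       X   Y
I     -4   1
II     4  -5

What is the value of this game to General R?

Row minima: I → -4, II → -5; maximin = -4.
Column maxima: X → 4, Y → 1; minimax = 1.
-4 ≠ 1, so there is no saddle point; optimal play is mixed.
Let General R play I with probability p. Expected payoff against X: (-4)p + 4(1−p) = −8p + 4; against Y: 1p + (-5)(1−p) = 6p − 5.
Setting these equal: −8p + 4 = 6p − 5 ⇒ −14p = -9 ⇒ p = 9/14, and the value is (-8)·(9/14) + 4 = -8/7.
For General C: with q = P(X), equating I's and II's payoffs gives −5q + 1 = 9q − 5 ⇒ q = 3/7.

-8/7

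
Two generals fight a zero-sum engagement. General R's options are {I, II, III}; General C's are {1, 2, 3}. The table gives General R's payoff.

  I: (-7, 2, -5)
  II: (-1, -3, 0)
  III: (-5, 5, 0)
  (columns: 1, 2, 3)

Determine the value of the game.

-5/3

Row minima: I → -7, II → -3, III → -5; maximin = -3.
Column maxima: 1 → -1, 2 → 5, 3 → 0; minimax = -1.
-3 ≠ -1, so there is no saddle point; optimal play is mixed.
I is strictly dominated by III, so General R never plays it.
3 is strictly dominated by 1 (it gives General R strictly more in every row), so General C never plays it.
On the remaining 2×2 (II, III vs 1, 2):
Let General R play II with probability p. Expected payoff against 1: (-1)p + (-5)(1−p) = 4p − 5; against 2: (-3)p + 5(1−p) = −8p + 5.
Setting these equal: 4p − 5 = −8p + 5 ⇒ 12p = 10 ⇒ p = 5/6, and the value is (4)·(5/6) − 5 = -5/3.
For General C: with q = P(1), equating II's and III's payoffs gives 2q − 3 = −10q + 5 ⇒ q = 2/3.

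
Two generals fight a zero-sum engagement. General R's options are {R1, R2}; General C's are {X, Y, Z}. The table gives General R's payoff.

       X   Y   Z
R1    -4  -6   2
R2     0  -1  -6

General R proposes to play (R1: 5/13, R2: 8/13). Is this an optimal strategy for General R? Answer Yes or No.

Against X this mix gives (5/13)·(-4) + (8/13)·0 = -20/13.
Against Y this mix gives (5/13)·(-6) + (8/13)·(-1) = -38/13.
Against Z this mix gives (5/13)·2 + (8/13)·(-6) = -38/13.
All of General C's active replies (Y, Z) yield -38/13, and no column does worse for General R. The mix makes General C indifferent and guarantees -38/13, so it is optimal.

Yes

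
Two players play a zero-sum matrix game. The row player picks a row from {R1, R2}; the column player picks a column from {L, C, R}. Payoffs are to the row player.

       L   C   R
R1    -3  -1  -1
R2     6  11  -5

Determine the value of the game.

Row minima: R1 → -3, R2 → -5; maximin = -3.
Column maxima: L → 6, C → 11, R → -1; minimax = -1.
-3 ≠ -1, so there is no saddle point; optimal play is mixed.
C is strictly dominated by L (it gives the row player strictly more in every row), so the column player never plays it.
On the remaining 2×2 (R1, R2 vs L, R):
Let the row player play R1 with probability p. Expected payoff against L: (-3)p + 6(1−p) = −9p + 6; against R: (-1)p + (-5)(1−p) = 4p − 5.
Setting these equal: −9p + 6 = 4p − 5 ⇒ −13p = -11 ⇒ p = 11/13, and the value is (-9)·(11/13) + 6 = -21/13.
For the column player: with q = P(L), equating R1's and R2's payoffs gives −2q − 1 = 11q − 5 ⇒ q = 4/13.

-21/13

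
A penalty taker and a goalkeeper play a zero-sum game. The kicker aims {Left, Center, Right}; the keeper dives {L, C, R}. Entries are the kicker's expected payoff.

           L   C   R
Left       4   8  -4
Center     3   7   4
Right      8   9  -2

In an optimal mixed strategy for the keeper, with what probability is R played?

Row minima: Left → -4, Center → 3, Right → -2; maximin = 3.
Column maxima: L → 8, C → 9, R → 4; minimax = 4.
3 ≠ 4, so there is no saddle point; optimal play is mixed.
Left is strictly dominated by Right, so the kicker never plays it.
C is strictly dominated by L (it gives the kicker strictly more in every row), so the keeper never plays it.
On the remaining 2×2 (Center, Right vs L, R):
Let the kicker play Center with probability p. Expected payoff against L: 3p + 8(1−p) = −5p + 8; against R: 4p + (-2)(1−p) = 6p − 2.
Setting these equal: −5p + 8 = 6p − 2 ⇒ −11p = -10 ⇒ p = 10/11, and the value is (-5)·(10/11) + 8 = 38/11.
For the keeper: with q = P(L), equating Center's and Right's payoffs gives −q + 4 = 10q − 2 ⇒ q = 6/11.

5/11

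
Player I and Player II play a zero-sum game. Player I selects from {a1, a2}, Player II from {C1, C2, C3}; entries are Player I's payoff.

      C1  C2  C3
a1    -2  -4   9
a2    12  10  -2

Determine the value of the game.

Row minima: a1 → -4, a2 → -2; maximin = -2.
Column maxima: C1 → 12, C2 → 10, C3 → 9; minimax = 9.
-2 ≠ 9, so there is no saddle point; optimal play is mixed.
C1 is strictly dominated by C2 (it gives Player I strictly more in every row), so Player II never plays it.
On the remaining 2×2 (a1, a2 vs C2, C3):
Let Player I play a1 with probability p. Expected payoff against C2: (-4)p + 10(1−p) = −14p + 10; against C3: 9p + (-2)(1−p) = 11p − 2.
Setting these equal: −14p + 10 = 11p − 2 ⇒ −25p = -12 ⇒ p = 12/25, and the value is (-14)·(12/25) + 10 = 82/25.
For Player II: with q = P(C2), equating a1's and a2's payoffs gives −13q + 9 = 12q − 2 ⇒ q = 11/25.

82/25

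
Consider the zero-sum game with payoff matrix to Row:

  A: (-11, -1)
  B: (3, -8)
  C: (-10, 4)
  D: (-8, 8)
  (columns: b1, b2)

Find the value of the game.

Row minima: A → -11, B → -8, C → -10, D → -8; maximin = -8.
Column maxima: b1 → 3, b2 → 8; minimax = 3.
-8 ≠ 3, so there is no saddle point; optimal play is mixed.
A is strictly dominated by C, so Row never plays it.
C is strictly dominated by D, so Row never plays it.
On the remaining 2×2 (B, D vs b1, b2):
Let Row play B with probability p. Expected payoff against b1: 3p + (-8)(1−p) = 11p − 8; against b2: (-8)p + 8(1−p) = −16p + 8.
Setting these equal: 11p − 8 = −16p + 8 ⇒ 27p = 16 ⇒ p = 16/27, and the value is (11)·(16/27) − 8 = -40/27.
For Column: with q = P(b1), equating B's and D's payoffs gives 11q − 8 = −16q + 8 ⇒ q = 16/27.

-40/27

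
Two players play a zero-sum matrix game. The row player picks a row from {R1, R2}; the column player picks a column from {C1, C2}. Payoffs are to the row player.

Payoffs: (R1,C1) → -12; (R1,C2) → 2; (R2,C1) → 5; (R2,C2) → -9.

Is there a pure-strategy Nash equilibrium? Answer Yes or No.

No

Row minima: R1 → -12, R2 → -9; maximin = -9.
Column maxima: C1 → 5, C2 → 2; minimax = 2.
-9 ≠ 2, so no pure-strategy equilibrium exists.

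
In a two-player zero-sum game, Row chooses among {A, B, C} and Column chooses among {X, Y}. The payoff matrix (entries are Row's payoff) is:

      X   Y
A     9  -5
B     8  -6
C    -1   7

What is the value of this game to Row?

Row minima: A → -5, B → -6, C → -1; maximin = -1.
Column maxima: X → 9, Y → 7; minimax = 7.
-1 ≠ 7, so there is no saddle point; optimal play is mixed.
B is strictly dominated by A, so Row never plays it.
On the remaining 2×2 (A, C vs X, Y):
Let Row play A with probability p. Expected payoff against X: 9p + (-1)(1−p) = 10p − 1; against Y: (-5)p + 7(1−p) = −12p + 7.
Setting these equal: 10p − 1 = −12p + 7 ⇒ 22p = 8 ⇒ p = 4/11, and the value is (10)·(4/11) − 1 = 29/11.
For Column: with q = P(X), equating A's and C's payoffs gives 14q − 5 = −8q + 7 ⇒ q = 6/11.

29/11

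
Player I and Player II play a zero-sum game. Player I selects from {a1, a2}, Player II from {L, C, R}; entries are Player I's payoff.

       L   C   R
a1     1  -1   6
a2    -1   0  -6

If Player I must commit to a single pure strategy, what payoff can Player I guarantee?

-1

Row minima: a1 → -1, a2 → -6.
The best of these is -1.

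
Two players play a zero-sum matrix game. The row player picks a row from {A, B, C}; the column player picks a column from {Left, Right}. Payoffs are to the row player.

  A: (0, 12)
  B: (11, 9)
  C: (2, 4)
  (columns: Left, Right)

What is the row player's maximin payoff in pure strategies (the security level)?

Row minima: A → 0, B → 9, C → 2.
The best of these is 9.

9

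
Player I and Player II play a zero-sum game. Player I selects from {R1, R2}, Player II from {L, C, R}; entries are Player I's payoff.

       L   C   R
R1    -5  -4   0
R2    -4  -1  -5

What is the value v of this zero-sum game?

-25/6

Row minima: R1 → -5, R2 → -5; maximin = -5.
Column maxima: L → -4, C → -1, R → 0; minimax = -4.
-5 ≠ -4, so there is no saddle point; optimal play is mixed.
C is strictly dominated by L (it gives Player I strictly more in every row), so Player II never plays it.
On the remaining 2×2 (R1, R2 vs L, R):
Let Player I play R1 with probability p. Expected payoff against L: (-5)p + (-4)(1−p) = −p − 4; against R: 0p + (-5)(1−p) = 5p − 5.
Setting these equal: −p − 4 = 5p − 5 ⇒ −6p = -1 ⇒ p = 1/6, and the value is (-1)·(1/6) − 4 = -25/6.
For Player II: with q = P(L), equating R1's and R2's payoffs gives −5q = q − 5 ⇒ q = 5/6.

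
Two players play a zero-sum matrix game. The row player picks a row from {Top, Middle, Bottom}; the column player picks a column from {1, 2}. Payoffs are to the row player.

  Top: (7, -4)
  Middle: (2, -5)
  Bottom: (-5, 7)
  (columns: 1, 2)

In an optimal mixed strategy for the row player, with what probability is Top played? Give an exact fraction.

Row minima: Top → -4, Middle → -5, Bottom → -5; maximin = -4.
Column maxima: 1 → 7, 2 → 7; minimax = 7.
-4 ≠ 7, so there is no saddle point; optimal play is mixed.
Middle is strictly dominated by Top, so the row player never plays it.
On the remaining 2×2 (Top, Bottom vs 1, 2):
Let the row player play Top with probability p. Expected payoff against 1: 7p + (-5)(1−p) = 12p − 5; against 2: (-4)p + 7(1−p) = −11p + 7.
Setting these equal: 12p − 5 = −11p + 7 ⇒ 23p = 12 ⇒ p = 12/23, and the value is (12)·(12/23) − 5 = 29/23.
For the column player: with q = P(1), equating Top's and Bottom's payoffs gives 11q − 4 = −12q + 7 ⇒ q = 11/23.

12/23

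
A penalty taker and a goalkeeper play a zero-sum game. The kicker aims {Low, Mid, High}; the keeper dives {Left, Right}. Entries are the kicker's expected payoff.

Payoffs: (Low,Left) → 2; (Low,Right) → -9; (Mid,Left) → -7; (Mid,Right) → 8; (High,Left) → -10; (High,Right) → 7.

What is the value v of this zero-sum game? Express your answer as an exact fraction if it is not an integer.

-47/26

Row minima: Low → -9, Mid → -7, High → -10; maximin = -7.
Column maxima: Left → 2, Right → 8; minimax = 2.
-7 ≠ 2, so there is no saddle point; optimal play is mixed.
High is strictly dominated by Mid, so the kicker never plays it.
On the remaining 2×2 (Low, Mid vs Left, Right):
Let the kicker play Low with probability p. Expected payoff against Left: 2p + (-7)(1−p) = 9p − 7; against Right: (-9)p + 8(1−p) = −17p + 8.
Setting these equal: 9p − 7 = −17p + 8 ⇒ 26p = 15 ⇒ p = 15/26, and the value is (9)·(15/26) − 7 = -47/26.
For the keeper: with q = P(Left), equating Low's and Mid's payoffs gives 11q − 9 = −15q + 8 ⇒ q = 17/26.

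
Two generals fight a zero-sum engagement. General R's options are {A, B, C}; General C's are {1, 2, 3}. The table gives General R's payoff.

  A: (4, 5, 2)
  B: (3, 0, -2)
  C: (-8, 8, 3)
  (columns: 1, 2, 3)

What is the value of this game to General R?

28/13

Row minima: A → 2, B → -2, C → -8; maximin = 2.
Column maxima: 1 → 4, 2 → 8, 3 → 3; minimax = 3.
2 ≠ 3, so there is no saddle point; optimal play is mixed.
B is strictly dominated by A, so General R never plays it.
With B eliminated, 2 is strictly dominated by 1 (it gives General R strictly more in every remaining row), so General C never plays it.
On the remaining 2×2 (A, C vs 1, 3):
Let General R play A with probability p. Expected payoff against 1: 4p + (-8)(1−p) = 12p − 8; against 3: 2p + 3(1−p) = −p + 3.
Setting these equal: 12p − 8 = −p + 3 ⇒ 13p = 11 ⇒ p = 11/13, and the value is (12)·(11/13) − 8 = 28/13.
For General C: with q = P(1), equating A's and C's payoffs gives 2q + 2 = −11q + 3 ⇒ q = 1/13.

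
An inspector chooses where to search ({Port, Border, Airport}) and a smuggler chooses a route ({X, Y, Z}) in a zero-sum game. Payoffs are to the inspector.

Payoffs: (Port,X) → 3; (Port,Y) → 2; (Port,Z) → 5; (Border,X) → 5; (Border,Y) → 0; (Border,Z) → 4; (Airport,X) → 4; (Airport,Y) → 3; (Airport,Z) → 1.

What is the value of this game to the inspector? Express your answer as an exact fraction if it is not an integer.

Row minima: Port → 2, Border → 0, Airport → 1; maximin = 2.
Column maxima: X → 5, Y → 3, Z → 5; minimax = 3.
2 ≠ 3, so there is no saddle point; optimal play is mixed.
X is strictly dominated by Y (it gives the inspector strictly more in every row), so the smuggler never plays it.
With X eliminated, Border is strictly dominated by Port (Port gives the inspector strictly more in every remaining column), so the inspector never plays it.
On the remaining 2×2 (Port, Airport vs Y, Z):
Let the inspector play Port with probability p. Expected payoff against Y: 2p + 3(1−p) = −p + 3; against Z: 5p + 1(1−p) = 4p + 1.
Setting these equal: −p + 3 = 4p + 1 ⇒ −5p = -2 ⇒ p = 2/5, and the value is (-1)·(2/5) + 3 = 13/5.
For the smuggler: with q = P(Y), equating Port's and Airport's payoffs gives −3q + 5 = 2q + 1 ⇒ q = 4/5.

13/5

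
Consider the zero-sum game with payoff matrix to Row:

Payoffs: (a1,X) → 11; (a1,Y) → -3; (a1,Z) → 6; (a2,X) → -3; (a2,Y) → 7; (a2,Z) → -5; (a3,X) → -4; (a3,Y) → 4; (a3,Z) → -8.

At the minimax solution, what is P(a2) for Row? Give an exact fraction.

3/7

Row minima: a1 → -3, a2 → -5, a3 → -8; maximin = -3.
Column maxima: X → 11, Y → 7, Z → 6; minimax = 6.
-3 ≠ 6, so there is no saddle point; optimal play is mixed.
a3 is strictly dominated by a2, so Row never plays it.
X is strictly dominated by Z (it gives Row strictly more in every row), so Column never plays it.
On the remaining 2×2 (a1, a2 vs Y, Z):
Let Row play a1 with probability p. Expected payoff against Y: (-3)p + 7(1−p) = −10p + 7; against Z: 6p + (-5)(1−p) = 11p − 5.
Setting these equal: −10p + 7 = 11p − 5 ⇒ −21p = -12 ⇒ p = 4/7, and the value is (-10)·(4/7) + 7 = 9/7.
For Column: with q = P(Y), equating a1's and a2's payoffs gives −9q + 6 = 12q − 5 ⇒ q = 11/21.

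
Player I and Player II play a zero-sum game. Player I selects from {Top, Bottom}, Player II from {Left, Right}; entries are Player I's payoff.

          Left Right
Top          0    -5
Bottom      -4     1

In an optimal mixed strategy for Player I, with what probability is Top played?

Row minima: Top → -5, Bottom → -4; maximin = -4.
Column maxima: Left → 0, Right → 1; minimax = 0.
-4 ≠ 0, so there is no saddle point; optimal play is mixed.
Let Player I play Top with probability p. Expected payoff against Left: 0p + (-4)(1−p) = 4p − 4; against Right: (-5)p + 1(1−p) = −6p + 1.
Setting these equal: 4p − 4 = −6p + 1 ⇒ 10p = 5 ⇒ p = 1/2, and the value is (4)·(1/2) − 4 = -2.
For Player II: with q = P(Left), equating Top's and Bottom's payoffs gives 5q − 5 = −5q + 1 ⇒ q = 3/5.

1/2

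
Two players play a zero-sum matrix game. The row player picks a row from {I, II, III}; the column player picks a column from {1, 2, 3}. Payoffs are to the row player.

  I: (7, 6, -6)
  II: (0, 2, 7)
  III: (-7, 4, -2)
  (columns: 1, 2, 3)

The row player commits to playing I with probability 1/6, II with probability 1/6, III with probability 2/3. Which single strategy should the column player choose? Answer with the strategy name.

If the column player plays 1, the row player's expected payoff is (1/6)·7 + (1/6)·0 + (2/3)·(-7) = -7/2.
If the column player plays 2, the row player's expected payoff is (1/6)·6 + (1/6)·2 + (2/3)·4 = 4.
If the column player plays 3, the row player's expected payoff is (1/6)·(-6) + (1/6)·7 + (2/3)·(-2) = -7/6.
The column player minimizes the row player's payoff; the smallest is -7/2, so the best response is 1.

1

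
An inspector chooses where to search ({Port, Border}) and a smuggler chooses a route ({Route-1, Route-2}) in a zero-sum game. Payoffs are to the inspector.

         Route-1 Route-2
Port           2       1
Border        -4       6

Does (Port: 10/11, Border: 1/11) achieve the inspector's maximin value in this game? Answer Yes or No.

Against Route-1 this mix gives (10/11)·2 + (1/11)·(-4) = 16/11.
Against Route-2 this mix gives (10/11)·1 + (1/11)·6 = 16/11.
All of the smuggler's active replies (Route-1, Route-2) yield 16/11, and no column does worse for the inspector. The mix makes the smuggler indifferent and guarantees 16/11, so it is optimal.

Yes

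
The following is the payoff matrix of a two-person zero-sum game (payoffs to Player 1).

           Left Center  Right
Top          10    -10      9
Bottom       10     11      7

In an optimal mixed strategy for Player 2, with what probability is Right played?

21/23

Row minima: Top → -10, Bottom → 7; maximin = 7.
Column maxima: Left → 10, Center → 11, Right → 9; minimax = 9.
7 ≠ 9, so there is no saddle point; optimal play is mixed.
Left is strictly dominated by Right (it gives Player 1 strictly more in every row), so Player 2 never plays it.
On the remaining 2×2 (Top, Bottom vs Center, Right):
Let Player 1 play Top with probability p. Expected payoff against Center: (-10)p + 11(1−p) = −21p + 11; against Right: 9p + 7(1−p) = 2p + 7.
Setting these equal: −21p + 11 = 2p + 7 ⇒ −23p = -4 ⇒ p = 4/23, and the value is (-21)·(4/23) + 11 = 169/23.
For Player 2: with q = P(Center), equating Top's and Bottom's payoffs gives −19q + 9 = 4q + 7 ⇒ q = 2/23.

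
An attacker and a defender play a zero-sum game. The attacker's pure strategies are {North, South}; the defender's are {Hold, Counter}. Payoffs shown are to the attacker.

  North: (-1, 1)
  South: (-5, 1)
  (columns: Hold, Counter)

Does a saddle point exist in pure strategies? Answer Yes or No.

Yes

Row minima: North → -1, South → -5; maximin = -1.
Column maxima: Hold → -1, Counter → 1; minimax = -1.
maximin = minimax = -1, so a saddle point exists.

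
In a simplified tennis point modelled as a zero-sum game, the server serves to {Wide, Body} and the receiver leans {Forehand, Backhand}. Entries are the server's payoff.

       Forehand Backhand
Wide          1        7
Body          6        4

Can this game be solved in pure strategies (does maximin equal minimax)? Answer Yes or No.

Row minima: Wide → 1, Body → 4; maximin = 4.
Column maxima: Forehand → 6, Backhand → 7; minimax = 6.
4 ≠ 6, so no pure-strategy equilibrium exists.

No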